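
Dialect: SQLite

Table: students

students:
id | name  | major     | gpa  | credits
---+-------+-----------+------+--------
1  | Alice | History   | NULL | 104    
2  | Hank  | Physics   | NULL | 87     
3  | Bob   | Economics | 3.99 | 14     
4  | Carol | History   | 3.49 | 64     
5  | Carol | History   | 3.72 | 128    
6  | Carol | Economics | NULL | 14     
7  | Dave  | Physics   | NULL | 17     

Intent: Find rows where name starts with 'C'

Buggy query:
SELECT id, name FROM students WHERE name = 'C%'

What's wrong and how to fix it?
Bug: '=' compares the literal string including the % character; pattern matching needs LIKE

Fix: Replace '=' with LIKE so 'C%' is treated as a pattern

Corrected query:
SELECT id, name FROM students WHERE name LIKE 'C%'

Result:
id | name 
---+------
4  | Carol
5  | Carol
6  | Carol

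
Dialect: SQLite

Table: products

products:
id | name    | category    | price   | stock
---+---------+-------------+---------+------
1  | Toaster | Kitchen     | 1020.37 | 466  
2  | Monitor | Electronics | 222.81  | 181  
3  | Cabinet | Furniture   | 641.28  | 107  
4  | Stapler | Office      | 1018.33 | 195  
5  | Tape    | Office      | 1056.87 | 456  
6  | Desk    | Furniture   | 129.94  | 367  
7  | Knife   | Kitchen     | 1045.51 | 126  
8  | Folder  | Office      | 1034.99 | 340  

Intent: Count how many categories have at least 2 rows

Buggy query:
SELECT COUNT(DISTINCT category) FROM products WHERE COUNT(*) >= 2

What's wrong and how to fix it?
Bug: COUNT(*) cannot appear in WHERE; the per-group count doesn't exist yet

Fix: Use a subquery that GROUPs and filters with HAVING, then count its rows

Corrected query:
SELECT COUNT(*) FROM (SELECT category FROM products GROUP BY category HAVING COUNT(*) >= 2)

Result:
COUNT(*)
--------
3       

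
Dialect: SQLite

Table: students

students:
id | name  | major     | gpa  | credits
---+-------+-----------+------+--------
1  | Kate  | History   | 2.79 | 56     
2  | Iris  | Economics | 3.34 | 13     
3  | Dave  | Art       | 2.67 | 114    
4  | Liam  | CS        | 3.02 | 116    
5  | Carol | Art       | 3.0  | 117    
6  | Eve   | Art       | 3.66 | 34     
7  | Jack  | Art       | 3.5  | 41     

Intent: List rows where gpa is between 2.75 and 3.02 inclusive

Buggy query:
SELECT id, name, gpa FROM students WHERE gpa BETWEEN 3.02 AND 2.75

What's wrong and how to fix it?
Bug: The bounds are reversed; BETWEEN a AND b requires a <= b to match anything

Fix: Swap the bounds so the smaller value comes first

Corrected query:
SELECT id, name, gpa FROM students WHERE gpa BETWEEN 2.75 AND 3.02

Result:
id | name  | gpa 
---+-------+-----
1  | Kate  | 2.79
4  | Liam  | 3.02
5  | Carol | 3   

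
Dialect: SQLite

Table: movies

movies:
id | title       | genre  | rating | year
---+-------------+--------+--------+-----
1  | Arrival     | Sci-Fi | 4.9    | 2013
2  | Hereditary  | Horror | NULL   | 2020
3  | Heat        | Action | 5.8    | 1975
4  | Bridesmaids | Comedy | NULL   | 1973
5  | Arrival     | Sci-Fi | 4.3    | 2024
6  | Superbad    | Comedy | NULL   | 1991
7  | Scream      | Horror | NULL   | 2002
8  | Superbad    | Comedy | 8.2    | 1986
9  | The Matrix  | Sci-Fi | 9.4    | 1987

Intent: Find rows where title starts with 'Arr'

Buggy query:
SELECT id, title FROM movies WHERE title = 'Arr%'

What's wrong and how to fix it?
Bug: '=' compares the literal string including the % character; pattern matching needs LIKE

Fix: Use LIKE for wildcard pattern matching

Corrected query:
SELECT id, title FROM movies WHERE title LIKE 'Arr%'

Result:
id | title  
---+--------
1  | Arrival
5  | Arrival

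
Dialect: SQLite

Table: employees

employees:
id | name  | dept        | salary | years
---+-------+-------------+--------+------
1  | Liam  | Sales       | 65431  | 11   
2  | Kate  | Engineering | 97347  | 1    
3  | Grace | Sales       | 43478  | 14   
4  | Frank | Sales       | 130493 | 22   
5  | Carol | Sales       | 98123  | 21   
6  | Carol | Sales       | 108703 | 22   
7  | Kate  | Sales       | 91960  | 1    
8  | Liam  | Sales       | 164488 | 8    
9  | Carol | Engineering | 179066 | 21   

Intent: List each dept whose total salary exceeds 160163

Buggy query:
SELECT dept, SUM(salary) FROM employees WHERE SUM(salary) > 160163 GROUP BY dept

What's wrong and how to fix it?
Bug: SUM(salary) is an aggregate, but WHERE filters rows before aggregation

Fix: Use HAVING (which filters groups after aggregation) instead of WHERE

Corrected query:
SELECT dept, SUM(salary) FROM employees GROUP BY dept HAVING SUM(salary) > 160163

Result:
dept        | SUM(salary)
------------+------------
Engineering | 276413     
Sales       | 702676     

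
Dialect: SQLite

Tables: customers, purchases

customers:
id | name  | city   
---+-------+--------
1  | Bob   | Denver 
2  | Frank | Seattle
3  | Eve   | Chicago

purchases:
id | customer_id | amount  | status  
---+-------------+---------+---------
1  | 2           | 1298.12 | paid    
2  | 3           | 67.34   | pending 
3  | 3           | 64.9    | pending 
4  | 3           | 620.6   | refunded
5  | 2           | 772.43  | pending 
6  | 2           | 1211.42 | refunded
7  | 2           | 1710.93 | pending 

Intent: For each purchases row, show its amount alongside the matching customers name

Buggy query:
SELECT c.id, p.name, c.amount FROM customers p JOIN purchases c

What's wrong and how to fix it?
Bug: Missing join condition: each purchases row is matched to all customers rows instead of just its own

Fix: Add ON c.customer_id = p.id to the JOIN

Corrected query:
SELECT c.id, p.name, c.amount FROM customers p JOIN purchases c ON c.customer_id = p.id

Result:
id | name  | amount 
---+-------+--------
1  | Frank | 1298.12
2  | Eve   | 67.34  
3  | Eve   | 64.9   
4  | Eve   | 620.6  
5  | Frank | 772.43 
6  | Frank | 1211.42
7  | Frank | 1710.93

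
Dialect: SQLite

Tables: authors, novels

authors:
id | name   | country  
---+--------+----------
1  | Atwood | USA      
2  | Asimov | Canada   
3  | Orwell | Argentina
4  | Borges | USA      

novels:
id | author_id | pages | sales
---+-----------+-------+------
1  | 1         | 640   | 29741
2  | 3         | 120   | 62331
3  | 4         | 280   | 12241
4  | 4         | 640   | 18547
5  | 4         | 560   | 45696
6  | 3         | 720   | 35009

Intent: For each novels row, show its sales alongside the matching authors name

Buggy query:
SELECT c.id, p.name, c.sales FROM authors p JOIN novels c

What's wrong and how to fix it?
Bug: JOIN with no ON clause produces a cartesian product; every novels row pairs with every authors row

Fix: Specify the join condition linking the foreign key to the parent id

Corrected query:
SELECT c.id, p.name, c.sales FROM authors p JOIN novels c ON c.author_id = p.id

Result:
id | name   | sales
---+--------+------
1  | Atwood | 29741
2  | Orwell | 62331
3  | Borges | 12241
4  | Borges | 18547
5  | Borges | 45696
6  | Orwell | 35009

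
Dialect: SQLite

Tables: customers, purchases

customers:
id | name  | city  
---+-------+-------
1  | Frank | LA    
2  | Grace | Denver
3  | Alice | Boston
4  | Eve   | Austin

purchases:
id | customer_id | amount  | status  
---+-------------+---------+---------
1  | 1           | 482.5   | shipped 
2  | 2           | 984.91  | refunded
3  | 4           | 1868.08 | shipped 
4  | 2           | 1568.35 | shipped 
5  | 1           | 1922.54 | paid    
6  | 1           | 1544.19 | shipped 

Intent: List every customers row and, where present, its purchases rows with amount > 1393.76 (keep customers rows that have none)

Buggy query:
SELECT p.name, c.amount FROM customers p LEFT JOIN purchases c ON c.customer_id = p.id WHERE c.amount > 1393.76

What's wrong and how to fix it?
Bug: Filtering c.amount in WHERE discards the NULL rows produced by LEFT JOIN, turning it into an inner join

Fix: Put 'c.amount > 1393.76' in the JOIN's ON clause instead of WHERE

Corrected query:
SELECT p.name, c.amount FROM customers p LEFT JOIN purchases c ON c.customer_id = p.id AND c.amount > 1393.76

Result:
name  | amount 
------+--------
Frank | 1544.19
Frank | 1922.54
Grace | 1568.35
Alice | NULL   
Eve   | 1868.08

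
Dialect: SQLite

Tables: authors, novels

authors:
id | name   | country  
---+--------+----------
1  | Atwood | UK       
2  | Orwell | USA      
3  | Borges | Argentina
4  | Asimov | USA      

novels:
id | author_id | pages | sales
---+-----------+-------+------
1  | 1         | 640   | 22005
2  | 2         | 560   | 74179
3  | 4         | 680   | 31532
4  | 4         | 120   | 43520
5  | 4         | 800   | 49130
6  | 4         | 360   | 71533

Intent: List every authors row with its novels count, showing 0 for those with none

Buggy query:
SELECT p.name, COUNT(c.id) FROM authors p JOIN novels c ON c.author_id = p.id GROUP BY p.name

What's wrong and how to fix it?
Bug: INNER JOIN drops authors rows that have no matching novels rows

Fix: Switch to LEFT JOIN to retain unmatched parent rows

Corrected query:
SELECT p.name, COUNT(c.id) FROM authors p LEFT JOIN novels c ON c.author_id = p.id GROUP BY p.name

Result:
name   | COUNT(c.id)
-------+------------
Asimov | 4          
Atwood | 1          
Borges | 0          
Orwell | 1          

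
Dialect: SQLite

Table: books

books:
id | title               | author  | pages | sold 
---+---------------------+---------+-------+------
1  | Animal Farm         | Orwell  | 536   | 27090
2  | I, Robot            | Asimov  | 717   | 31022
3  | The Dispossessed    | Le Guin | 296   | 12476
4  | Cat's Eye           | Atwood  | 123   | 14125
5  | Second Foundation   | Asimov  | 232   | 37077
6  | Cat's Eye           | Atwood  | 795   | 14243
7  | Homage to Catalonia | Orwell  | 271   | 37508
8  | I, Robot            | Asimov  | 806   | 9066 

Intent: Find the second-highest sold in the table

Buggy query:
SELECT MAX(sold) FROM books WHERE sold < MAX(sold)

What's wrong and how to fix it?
Bug: MAX(sold) on the right of the comparison is an aggregate-in-WHERE error

Fix: Put the inner MAX in a scalar subquery

Corrected query:
SELECT MAX(sold) FROM books WHERE sold < (SELECT MAX(sold) FROM books)

Result:
MAX(sold)
---------
37077    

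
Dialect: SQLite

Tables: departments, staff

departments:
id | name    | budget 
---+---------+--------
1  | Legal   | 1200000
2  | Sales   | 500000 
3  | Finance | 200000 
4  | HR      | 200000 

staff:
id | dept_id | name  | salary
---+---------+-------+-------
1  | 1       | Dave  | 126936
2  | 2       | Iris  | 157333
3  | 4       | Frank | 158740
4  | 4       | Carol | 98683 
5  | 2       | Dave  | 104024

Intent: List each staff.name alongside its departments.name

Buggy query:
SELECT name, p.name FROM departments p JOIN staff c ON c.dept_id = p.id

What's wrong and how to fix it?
Bug: 'name' exists in both joined tables, so the database can't tell which one is meant

Fix: Prefix ambiguous columns with the table alias

Corrected query:
SELECT c.name, p.name FROM departments p JOIN staff c ON c.dept_id = p.id

Result:
name  | name 
------+------
Dave  | Legal
Iris  | Sales
Frank | HR   
Carol | HR   
Dave  | Sales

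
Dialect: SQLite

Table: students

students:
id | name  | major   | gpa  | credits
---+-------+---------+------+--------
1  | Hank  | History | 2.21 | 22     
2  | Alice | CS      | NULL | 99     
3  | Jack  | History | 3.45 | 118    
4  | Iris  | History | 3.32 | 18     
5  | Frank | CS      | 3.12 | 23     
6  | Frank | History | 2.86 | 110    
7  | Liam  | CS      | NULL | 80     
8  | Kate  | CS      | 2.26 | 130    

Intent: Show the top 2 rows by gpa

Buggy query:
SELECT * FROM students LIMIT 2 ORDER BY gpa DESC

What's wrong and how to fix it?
Bug: LIMIT must come after ORDER BY

Fix: Swap the clauses: ORDER BY first, then LIMIT

Corrected query:
SELECT * FROM students ORDER BY gpa DESC LIMIT 2

Result:
id | name | major   | gpa  | credits
---+------+---------+------+--------
3  | Jack | History | 3.45 | 118    
4  | Iris | History | 3.32 | 18     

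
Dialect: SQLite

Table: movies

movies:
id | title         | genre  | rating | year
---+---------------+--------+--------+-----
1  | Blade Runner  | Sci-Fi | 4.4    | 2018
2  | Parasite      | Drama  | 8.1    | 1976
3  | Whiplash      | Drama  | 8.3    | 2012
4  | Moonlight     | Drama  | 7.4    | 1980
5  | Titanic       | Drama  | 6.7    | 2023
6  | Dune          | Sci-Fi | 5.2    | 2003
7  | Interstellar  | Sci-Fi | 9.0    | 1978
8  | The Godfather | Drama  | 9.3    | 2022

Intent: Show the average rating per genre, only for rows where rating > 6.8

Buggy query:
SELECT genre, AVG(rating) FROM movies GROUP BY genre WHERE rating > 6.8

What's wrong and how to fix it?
Bug: WHERE cannot follow GROUP BY

Fix: Place WHERE between FROM and GROUP BY

Corrected query:
SELECT genre, AVG(rating) FROM movies WHERE rating > 6.8 GROUP BY genre

Result:
genre  | AVG(rating)
-------+------------
Drama  | 8.275      
Sci-Fi | 9          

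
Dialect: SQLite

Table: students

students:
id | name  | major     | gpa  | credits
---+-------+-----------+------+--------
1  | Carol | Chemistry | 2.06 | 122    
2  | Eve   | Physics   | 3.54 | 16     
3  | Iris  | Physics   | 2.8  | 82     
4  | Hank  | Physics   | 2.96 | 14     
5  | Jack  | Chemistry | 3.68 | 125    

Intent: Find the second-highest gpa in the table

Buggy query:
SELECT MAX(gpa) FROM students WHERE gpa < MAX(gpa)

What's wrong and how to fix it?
Bug: MAX(gpa) on the right of the comparison is an aggregate-in-WHERE error

Fix: Put the inner MAX in a scalar subquery

Corrected query:
SELECT MAX(gpa) FROM students WHERE gpa < (SELECT MAX(gpa) FROM students)

Result:
MAX(gpa)
--------
3.54    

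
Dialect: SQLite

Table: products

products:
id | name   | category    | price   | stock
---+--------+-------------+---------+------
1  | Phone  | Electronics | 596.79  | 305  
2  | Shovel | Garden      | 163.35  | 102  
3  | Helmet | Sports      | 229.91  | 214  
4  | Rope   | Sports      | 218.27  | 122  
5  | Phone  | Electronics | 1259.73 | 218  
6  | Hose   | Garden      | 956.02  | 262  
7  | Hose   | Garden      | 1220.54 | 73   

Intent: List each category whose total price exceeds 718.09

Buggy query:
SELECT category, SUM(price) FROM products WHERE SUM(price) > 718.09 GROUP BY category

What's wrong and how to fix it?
Bug: Aggregate functions cannot appear in a WHERE clause

Fix: Use HAVING (which filters groups after aggregation) instead of WHERE

Corrected query:
SELECT category, SUM(price) FROM products GROUP BY category HAVING SUM(price) > 718.09

Result:
category    | SUM(price)
------------+-----------
Electronics | 1856.52   
Garden      | 2339.91   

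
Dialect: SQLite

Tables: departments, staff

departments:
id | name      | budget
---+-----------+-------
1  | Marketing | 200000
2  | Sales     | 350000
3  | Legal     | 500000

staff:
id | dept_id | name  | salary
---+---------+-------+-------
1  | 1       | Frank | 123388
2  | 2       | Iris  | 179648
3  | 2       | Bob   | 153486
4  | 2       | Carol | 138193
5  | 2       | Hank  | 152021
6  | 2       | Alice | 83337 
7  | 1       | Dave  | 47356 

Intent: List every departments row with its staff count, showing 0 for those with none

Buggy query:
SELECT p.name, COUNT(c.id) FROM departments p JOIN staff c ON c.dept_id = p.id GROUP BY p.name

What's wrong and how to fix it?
Bug: INNER JOIN drops departments rows that have no matching staff rows

Fix: Switch to LEFT JOIN to retain unmatched parent rows

Corrected query:
SELECT p.name, COUNT(c.id) FROM departments p LEFT JOIN staff c ON c.dept_id = p.id GROUP BY p.name

Result:
name      | COUNT(c.id)
----------+------------
Legal     | 0          
Marketing | 2          
Sales     | 5          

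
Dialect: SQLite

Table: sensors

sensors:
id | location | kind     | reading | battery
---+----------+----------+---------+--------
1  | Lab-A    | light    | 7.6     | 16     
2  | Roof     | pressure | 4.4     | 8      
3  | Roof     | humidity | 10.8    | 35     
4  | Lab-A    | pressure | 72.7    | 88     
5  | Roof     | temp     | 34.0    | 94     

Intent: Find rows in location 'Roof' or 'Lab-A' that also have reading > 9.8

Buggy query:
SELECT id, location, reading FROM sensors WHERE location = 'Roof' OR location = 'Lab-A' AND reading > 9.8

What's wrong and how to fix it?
Bug: Without parentheses, AND is evaluated before OR, so the reading filter only applies to the 'Lab-A' branch

Fix: Group the OR with parentheses (or use IN), then AND the threshold

Corrected query:
SELECT id, location, reading FROM sensors WHERE (location = 'Roof' OR location = 'Lab-A') AND reading > 9.8

Result:
id | location | reading
---+----------+--------
3  | Roof     | 10.8   
4  | Lab-A    | 72.7   
5  | Roof     | 34     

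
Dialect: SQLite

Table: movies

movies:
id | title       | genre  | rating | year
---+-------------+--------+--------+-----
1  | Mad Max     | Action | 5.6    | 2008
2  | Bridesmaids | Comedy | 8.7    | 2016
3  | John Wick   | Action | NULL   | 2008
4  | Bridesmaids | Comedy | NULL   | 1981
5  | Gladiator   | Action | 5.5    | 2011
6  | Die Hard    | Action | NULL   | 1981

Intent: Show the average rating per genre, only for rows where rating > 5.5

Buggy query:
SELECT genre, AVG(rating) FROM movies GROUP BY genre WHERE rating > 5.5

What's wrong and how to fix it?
Bug: Row-level WHERE must come before GROUP BY in the clause order

Fix: Move the WHERE clause before GROUP BY

Corrected query:
SELECT genre, AVG(rating) FROM movies WHERE rating > 5.5 GROUP BY genre

Result:
genre  | AVG(rating)
-------+------------
Action | 5.6        
Comedy | 8.7        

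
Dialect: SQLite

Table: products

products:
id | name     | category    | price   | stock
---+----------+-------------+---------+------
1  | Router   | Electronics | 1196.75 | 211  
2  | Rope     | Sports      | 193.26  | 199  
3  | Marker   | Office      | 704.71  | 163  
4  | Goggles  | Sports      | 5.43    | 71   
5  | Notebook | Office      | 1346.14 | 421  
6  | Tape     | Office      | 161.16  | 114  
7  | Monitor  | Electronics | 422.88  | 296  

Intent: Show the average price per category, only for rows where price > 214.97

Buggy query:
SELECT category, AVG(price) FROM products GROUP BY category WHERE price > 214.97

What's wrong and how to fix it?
Bug: WHERE cannot follow GROUP BY

Fix: Place WHERE between FROM and GROUP BY

Corrected query:
SELECT category, AVG(price) FROM products WHERE price > 214.97 GROUP BY category

Result:
category    | AVG(price)
------------+-----------
Electronics | 809.815   
Office      | 1025.425  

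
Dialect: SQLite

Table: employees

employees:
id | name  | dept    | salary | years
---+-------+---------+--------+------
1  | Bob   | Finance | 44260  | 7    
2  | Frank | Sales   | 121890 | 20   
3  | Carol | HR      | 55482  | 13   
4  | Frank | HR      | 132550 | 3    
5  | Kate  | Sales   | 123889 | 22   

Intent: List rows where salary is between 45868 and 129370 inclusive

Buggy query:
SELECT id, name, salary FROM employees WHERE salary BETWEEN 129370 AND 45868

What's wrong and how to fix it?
Bug: BETWEEN expects the lower bound first; with 129370 AND 45868 the range is empty

Fix: Swap the bounds so the smaller value comes first

Corrected query:
SELECT id, name, salary FROM employees WHERE salary BETWEEN 45868 AND 129370

Result:
id | name  | salary
---+-------+-------
2  | Frank | 121890
3  | Carol | 55482 
5  | Kate  | 123889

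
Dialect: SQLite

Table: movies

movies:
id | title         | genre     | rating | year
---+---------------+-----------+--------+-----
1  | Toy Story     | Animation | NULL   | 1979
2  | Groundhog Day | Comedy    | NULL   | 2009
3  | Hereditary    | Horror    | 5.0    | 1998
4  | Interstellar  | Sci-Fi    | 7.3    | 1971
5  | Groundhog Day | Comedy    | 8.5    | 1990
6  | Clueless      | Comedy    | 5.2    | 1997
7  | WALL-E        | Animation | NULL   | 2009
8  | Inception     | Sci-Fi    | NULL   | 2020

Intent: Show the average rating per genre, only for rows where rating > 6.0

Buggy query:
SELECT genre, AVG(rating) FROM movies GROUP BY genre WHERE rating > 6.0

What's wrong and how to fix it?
Bug: Row-level WHERE must come before GROUP BY in the clause order

Fix: Place WHERE between FROM and GROUP BY

Corrected query:
SELECT genre, AVG(rating) FROM movies WHERE rating > 6.0 GROUP BY genre

Result:
genre  | AVG(rating)
-------+------------
Comedy | 8.5        
Sci-Fi | 7.3        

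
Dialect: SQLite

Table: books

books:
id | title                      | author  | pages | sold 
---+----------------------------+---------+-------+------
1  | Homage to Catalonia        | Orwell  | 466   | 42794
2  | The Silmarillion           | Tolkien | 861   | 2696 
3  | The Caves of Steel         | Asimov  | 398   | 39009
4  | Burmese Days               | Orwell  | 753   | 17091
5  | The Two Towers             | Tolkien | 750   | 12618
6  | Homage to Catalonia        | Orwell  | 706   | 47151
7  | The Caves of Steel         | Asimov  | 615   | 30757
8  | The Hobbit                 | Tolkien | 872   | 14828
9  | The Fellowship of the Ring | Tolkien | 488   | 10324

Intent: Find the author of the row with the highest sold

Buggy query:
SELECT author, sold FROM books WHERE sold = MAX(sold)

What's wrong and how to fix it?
Bug: MAX(sold) is an aggregate and cannot be used directly in WHERE

Fix: Use a subquery: WHERE sold = (SELECT MAX(sold) FROM books)

Corrected query:
SELECT author, sold FROM books WHERE sold = (SELECT MAX(sold) FROM books)

Result:
author | sold 
-------+------
Orwell | 47151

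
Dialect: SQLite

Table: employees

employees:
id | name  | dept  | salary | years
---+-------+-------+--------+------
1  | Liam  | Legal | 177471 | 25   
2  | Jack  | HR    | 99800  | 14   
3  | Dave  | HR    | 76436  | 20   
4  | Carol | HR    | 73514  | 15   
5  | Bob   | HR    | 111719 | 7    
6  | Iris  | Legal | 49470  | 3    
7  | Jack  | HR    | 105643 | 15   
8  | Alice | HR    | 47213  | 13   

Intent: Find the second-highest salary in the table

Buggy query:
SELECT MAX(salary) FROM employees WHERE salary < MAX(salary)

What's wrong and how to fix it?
Bug: MAX(salary) on the right of the comparison is an aggregate-in-WHERE error

Fix: Compute the overall MAX in a subquery, then take MAX of rows below it

Corrected query:
SELECT MAX(salary) FROM employees WHERE salary < (SELECT MAX(salary) FROM employees)

Result:
MAX(salary)
-----------
111719     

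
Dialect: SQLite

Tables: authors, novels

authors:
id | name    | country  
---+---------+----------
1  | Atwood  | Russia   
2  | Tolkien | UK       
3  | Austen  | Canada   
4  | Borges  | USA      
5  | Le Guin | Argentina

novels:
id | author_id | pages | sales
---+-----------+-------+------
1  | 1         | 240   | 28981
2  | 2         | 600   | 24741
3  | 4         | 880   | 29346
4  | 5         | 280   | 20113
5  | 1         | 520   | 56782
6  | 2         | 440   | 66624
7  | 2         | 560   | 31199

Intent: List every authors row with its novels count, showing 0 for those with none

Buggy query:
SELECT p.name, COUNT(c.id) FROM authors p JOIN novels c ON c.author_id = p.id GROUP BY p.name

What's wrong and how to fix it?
Bug: An inner join excludes parents with zero children

Fix: Switch to LEFT JOIN to retain unmatched parent rows

Corrected query:
SELECT p.name, COUNT(c.id) FROM authors p LEFT JOIN novels c ON c.author_id = p.id GROUP BY p.name

Result:
name    | COUNT(c.id)
--------+------------
Atwood  | 2          
Austen  | 0          
Borges  | 1          
Le Guin | 1          
Tolkien | 3          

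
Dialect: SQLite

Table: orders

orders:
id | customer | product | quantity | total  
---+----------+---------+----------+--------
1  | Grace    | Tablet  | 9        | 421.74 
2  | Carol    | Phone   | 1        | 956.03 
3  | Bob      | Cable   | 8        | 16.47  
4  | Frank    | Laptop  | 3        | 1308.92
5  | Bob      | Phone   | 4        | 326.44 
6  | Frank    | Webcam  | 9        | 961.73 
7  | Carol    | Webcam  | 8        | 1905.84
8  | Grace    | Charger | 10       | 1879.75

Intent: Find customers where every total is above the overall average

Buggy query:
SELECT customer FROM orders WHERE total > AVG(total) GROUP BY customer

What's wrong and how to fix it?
Bug: AVG() is an aggregate; it can't sit directly in WHERE

Fix: Use a subquery for AVG and a HAVING MIN(...) filter so the condition holds for every row in the group

Corrected query:
SELECT customer FROM orders GROUP BY customer HAVING MIN(total) > (SELECT AVG(total) FROM orders)

Result:
(no rows)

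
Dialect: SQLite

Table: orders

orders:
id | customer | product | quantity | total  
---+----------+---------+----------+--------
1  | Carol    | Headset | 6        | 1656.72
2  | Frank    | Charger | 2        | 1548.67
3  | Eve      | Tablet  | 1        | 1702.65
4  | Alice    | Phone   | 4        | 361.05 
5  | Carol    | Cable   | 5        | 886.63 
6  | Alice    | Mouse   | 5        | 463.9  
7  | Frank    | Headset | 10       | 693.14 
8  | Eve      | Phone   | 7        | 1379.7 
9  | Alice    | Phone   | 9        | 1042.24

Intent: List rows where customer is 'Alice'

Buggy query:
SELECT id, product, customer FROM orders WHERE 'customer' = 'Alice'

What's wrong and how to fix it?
Bug: Single quotes denote string literals in SQL; the column name is being compared as a constant string

Fix: Reference the column as customer without single quotes

Corrected query:
SELECT id, product, customer FROM orders WHERE customer = 'Alice'

Result:
id | product | customer
---+---------+---------
4  | Phone   | Alice   
6  | Mouse   | Alice   
9  | Phone   | Alice   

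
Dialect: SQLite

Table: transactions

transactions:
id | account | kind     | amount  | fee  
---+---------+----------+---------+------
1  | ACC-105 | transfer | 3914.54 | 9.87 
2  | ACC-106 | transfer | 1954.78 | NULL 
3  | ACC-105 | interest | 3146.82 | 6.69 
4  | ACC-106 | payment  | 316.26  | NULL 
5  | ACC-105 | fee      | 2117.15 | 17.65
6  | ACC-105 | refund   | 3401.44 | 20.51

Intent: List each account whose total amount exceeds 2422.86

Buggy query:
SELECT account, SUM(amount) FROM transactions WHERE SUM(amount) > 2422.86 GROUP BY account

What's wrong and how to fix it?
Bug: SUM(amount) is an aggregate, but WHERE filters rows before aggregation

Fix: Use HAVING (which filters groups after aggregation) instead of WHERE

Corrected query:
SELECT account, SUM(amount) FROM transactions GROUP BY account HAVING SUM(amount) > 2422.86

Result:
account | SUM(amount)
--------+------------
ACC-105 | 12579.95   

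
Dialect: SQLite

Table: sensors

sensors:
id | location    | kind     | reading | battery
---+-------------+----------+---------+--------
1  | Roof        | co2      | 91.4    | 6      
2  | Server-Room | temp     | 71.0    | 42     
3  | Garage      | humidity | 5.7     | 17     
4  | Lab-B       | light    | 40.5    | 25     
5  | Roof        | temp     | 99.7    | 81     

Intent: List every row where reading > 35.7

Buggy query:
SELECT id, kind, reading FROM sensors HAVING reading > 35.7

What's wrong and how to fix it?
Bug: HAVING filters the output of aggregation, but this query has no GROUP BY and no aggregate functions, so SQLite rejects it (HAVING clause on a non-aggregate query); the condition here is per row

Fix: Replace HAVING with WHERE since the condition applies to individual rows

Corrected query:
SELECT id, kind, reading FROM sensors WHERE reading > 35.7

Result:
id | kind  | reading
---+-------+--------
1  | co2   | 91.4   
2  | temp  | 71     
4  | light | 40.5   
5  | temp  | 99.7   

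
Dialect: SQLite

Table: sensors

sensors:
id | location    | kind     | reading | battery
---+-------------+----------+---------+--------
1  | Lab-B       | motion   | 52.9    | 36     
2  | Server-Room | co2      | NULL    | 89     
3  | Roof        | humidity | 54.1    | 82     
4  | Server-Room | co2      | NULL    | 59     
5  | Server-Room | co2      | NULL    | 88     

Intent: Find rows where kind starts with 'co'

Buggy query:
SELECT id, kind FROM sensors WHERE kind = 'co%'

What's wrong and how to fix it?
Bug: '=' compares the literal string including the % character; pattern matching needs LIKE

Fix: Use LIKE for wildcard pattern matching

Corrected query:
SELECT id, kind FROM sensors WHERE kind LIKE 'co%'

Result:
id | kind
---+-----
2  | co2 
4  | co2 
5  | co2 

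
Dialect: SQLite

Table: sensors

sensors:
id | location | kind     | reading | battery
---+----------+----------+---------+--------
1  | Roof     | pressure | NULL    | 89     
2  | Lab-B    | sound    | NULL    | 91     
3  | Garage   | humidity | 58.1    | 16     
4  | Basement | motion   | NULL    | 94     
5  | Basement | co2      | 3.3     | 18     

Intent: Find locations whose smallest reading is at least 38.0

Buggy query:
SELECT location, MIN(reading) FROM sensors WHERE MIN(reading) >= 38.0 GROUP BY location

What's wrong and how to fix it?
Bug: Aggregates like MIN are computed per group after WHERE runs

Fix: Replace WHERE with HAVING after the GROUP BY

Corrected query:
SELECT location, MIN(reading) FROM sensors GROUP BY location HAVING MIN(reading) >= 38.0

Result:
location | MIN(reading)
---------+-------------
Garage   | 58.1        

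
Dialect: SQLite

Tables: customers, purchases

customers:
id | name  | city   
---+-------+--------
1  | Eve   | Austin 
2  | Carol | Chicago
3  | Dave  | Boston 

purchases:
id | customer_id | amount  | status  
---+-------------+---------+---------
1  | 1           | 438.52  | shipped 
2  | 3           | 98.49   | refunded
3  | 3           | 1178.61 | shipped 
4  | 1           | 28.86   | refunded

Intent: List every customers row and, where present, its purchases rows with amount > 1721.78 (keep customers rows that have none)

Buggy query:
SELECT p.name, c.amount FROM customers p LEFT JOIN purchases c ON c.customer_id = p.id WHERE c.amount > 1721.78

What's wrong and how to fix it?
Bug: A WHERE condition on the right-hand table after LEFT JOIN drops unmatched parents

Fix: Put 'c.amount > 1721.78' in the JOIN's ON clause instead of WHERE

Corrected query:
SELECT p.name, c.amount FROM customers p LEFT JOIN purchases c ON c.customer_id = p.id AND c.amount > 1721.78

Result:
name  | amount
------+-------
Eve   | NULL  
Carol | NULL  
Dave  | NULL  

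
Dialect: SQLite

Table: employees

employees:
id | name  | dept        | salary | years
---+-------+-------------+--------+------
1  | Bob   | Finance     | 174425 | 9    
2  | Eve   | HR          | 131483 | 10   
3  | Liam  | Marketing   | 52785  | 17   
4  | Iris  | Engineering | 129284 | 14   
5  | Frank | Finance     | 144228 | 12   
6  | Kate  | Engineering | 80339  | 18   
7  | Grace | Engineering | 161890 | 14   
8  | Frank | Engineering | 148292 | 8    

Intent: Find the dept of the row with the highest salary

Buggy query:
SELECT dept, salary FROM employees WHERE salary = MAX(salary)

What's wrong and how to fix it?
Bug: WHERE is evaluated per row; an aggregate over the whole table isn't defined there

Fix: Use a subquery: WHERE salary = (SELECT MAX(salary) FROM employees)

Corrected query:
SELECT dept, salary FROM employees WHERE salary = (SELECT MAX(salary) FROM employees)

Result:
dept    | salary
--------+-------
Finance | 174425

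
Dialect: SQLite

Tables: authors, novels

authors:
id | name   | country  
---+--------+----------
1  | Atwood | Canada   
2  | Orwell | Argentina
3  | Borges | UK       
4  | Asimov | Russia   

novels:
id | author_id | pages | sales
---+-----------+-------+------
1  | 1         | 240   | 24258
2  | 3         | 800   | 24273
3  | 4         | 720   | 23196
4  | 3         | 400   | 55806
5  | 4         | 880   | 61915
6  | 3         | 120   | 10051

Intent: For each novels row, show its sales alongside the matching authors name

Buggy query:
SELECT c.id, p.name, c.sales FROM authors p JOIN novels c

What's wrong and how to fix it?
Bug: Missing join condition: each novels row is matched to all authors rows instead of just its own

Fix: Add ON c.author_id = p.id to the JOIN

Corrected query:
SELECT c.id, p.name, c.sales FROM authors p JOIN novels c ON c.author_id = p.id

Result:
id | name   | sales
---+--------+------
1  | Atwood | 24258
2  | Borges | 24273
3  | Asimov | 23196
4  | Borges | 55806
5  | Asimov | 61915
6  | Borges | 10051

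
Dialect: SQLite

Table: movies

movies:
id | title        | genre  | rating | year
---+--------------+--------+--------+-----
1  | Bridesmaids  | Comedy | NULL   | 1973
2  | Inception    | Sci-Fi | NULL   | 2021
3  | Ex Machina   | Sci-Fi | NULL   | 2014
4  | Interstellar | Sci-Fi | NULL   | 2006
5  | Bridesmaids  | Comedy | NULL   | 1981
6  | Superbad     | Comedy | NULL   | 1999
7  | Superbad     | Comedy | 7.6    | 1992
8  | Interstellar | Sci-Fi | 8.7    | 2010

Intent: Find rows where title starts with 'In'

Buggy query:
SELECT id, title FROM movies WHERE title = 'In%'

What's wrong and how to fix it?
Bug: '=' compares the literal string including the % character; pattern matching needs LIKE

Fix: Replace '=' with LIKE so 'In%' is treated as a pattern

Corrected query:
SELECT id, title FROM movies WHERE title LIKE 'In%'

Result:
id | title       
---+-------------
2  | Inception   
4  | Interstellar
8  | Interstellar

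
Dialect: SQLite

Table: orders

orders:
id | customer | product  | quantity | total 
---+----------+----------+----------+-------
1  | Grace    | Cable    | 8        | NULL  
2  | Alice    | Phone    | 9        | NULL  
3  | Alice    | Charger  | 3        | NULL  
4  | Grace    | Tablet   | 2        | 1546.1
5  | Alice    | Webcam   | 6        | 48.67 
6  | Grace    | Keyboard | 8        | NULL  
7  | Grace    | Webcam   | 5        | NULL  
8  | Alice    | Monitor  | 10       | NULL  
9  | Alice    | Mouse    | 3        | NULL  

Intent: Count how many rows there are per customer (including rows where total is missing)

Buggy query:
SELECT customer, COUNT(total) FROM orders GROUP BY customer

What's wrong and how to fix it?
Bug: COUNT(total) skips NULLs, so groups with missing total are undercounted

Fix: Replace COUNT(total) with COUNT(*)

Corrected query:
SELECT customer, COUNT(*) FROM orders GROUP BY customer

Result:
customer | COUNT(*)
---------+---------
Alice    | 5       
Grace    | 4       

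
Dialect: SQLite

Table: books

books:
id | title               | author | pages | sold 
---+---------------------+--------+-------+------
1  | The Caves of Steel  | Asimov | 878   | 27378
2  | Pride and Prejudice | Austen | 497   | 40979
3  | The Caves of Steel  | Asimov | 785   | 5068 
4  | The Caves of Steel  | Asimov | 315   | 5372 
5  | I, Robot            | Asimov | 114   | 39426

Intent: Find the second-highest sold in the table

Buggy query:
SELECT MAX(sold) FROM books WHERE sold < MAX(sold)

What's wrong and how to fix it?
Bug: MAX(sold) on the right of the comparison is an aggregate-in-WHERE error

Fix: Compute the overall MAX in a subquery, then take MAX of rows below it

Corrected query:
SELECT MAX(sold) FROM books WHERE sold < (SELECT MAX(sold) FROM books)

Result:
MAX(sold)
---------
39426    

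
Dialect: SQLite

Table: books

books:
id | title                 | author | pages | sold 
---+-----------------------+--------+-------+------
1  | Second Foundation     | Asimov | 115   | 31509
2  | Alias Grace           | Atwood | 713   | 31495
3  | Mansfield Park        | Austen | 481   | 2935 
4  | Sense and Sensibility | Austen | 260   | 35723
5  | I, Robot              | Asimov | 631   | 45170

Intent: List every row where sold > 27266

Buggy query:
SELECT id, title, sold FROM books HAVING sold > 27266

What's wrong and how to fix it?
Bug: HAVING filters the output of aggregation, but this query has no GROUP BY and no aggregate functions, so SQLite rejects it (HAVING clause on a non-aggregate query); the condition here is per row

Fix: Use WHERE for row-level filtering

Corrected query:
SELECT id, title, sold FROM books WHERE sold > 27266

Result:
id | title                 | sold 
---+-----------------------+------
1  | Second Foundation     | 31509
2  | Alias Grace           | 31495
4  | Sense and Sensibility | 35723
5  | I, Robot              | 45170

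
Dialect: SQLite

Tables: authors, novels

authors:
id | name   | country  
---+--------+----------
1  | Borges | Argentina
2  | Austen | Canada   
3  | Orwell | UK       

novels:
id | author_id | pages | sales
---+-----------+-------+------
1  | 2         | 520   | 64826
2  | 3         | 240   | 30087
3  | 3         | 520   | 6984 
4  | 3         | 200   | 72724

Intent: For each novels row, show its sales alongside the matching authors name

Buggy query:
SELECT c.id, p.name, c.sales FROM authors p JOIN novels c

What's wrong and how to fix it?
Bug: JOIN with no ON clause produces a cartesian product; every novels row pairs with every authors row

Fix: Add ON c.author_id = p.id to the JOIN

Corrected query:
SELECT c.id, p.name, c.sales FROM authors p JOIN novels c ON c.author_id = p.id

Result:
id | name   | sales
---+--------+------
1  | Austen | 64826
2  | Orwell | 30087
3  | Orwell | 6984 
4  | Orwell | 72724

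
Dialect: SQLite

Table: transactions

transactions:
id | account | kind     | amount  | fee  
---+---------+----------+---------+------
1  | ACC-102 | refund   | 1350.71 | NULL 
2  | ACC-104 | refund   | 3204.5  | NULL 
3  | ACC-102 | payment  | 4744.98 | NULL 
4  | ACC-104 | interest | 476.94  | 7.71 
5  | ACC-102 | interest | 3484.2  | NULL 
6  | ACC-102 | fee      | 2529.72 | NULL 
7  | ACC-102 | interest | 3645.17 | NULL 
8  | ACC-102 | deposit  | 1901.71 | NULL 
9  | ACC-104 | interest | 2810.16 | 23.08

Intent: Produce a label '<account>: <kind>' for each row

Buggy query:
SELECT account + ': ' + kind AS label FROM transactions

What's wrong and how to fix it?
Bug: '+' is numeric addition; on text columns SQLite converts them to 0 instead of concatenating

Fix: Replace + with || to concatenate text

Corrected query:
SELECT account || ': ' || kind AS label FROM transactions

Result:
label            
-----------------
ACC-102: refund  
ACC-104: refund  
ACC-102: payment 
ACC-104: interest
ACC-102: interest
ACC-102: fee     
ACC-102: interest
ACC-102: deposit 
ACC-104: interest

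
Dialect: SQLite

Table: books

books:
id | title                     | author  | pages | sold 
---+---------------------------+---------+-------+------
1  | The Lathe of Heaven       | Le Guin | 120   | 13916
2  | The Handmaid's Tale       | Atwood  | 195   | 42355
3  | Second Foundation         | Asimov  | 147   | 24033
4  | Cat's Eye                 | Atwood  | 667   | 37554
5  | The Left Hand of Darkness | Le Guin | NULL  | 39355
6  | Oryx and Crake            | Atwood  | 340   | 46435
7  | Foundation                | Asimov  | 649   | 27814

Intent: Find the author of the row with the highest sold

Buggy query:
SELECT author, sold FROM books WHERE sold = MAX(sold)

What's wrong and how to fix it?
Bug: WHERE is evaluated per row; an aggregate over the whole table isn't defined there

Fix: Wrap MAX in a scalar subquery so WHERE compares against a single value

Corrected query:
SELECT author, sold FROM books WHERE sold = (SELECT MAX(sold) FROM books)

Result:
author | sold 
-------+------
Atwood | 46435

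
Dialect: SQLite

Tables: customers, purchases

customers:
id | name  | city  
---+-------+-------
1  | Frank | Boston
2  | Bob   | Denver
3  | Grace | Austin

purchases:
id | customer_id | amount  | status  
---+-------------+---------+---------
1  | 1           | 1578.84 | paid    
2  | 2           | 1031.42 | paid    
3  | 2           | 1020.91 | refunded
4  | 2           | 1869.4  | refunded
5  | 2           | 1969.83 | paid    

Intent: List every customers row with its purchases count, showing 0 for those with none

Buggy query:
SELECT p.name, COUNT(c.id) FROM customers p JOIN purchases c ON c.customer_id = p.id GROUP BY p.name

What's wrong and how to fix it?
Bug: INNER JOIN drops customers rows that have no matching purchases rows

Fix: Switch to LEFT JOIN to retain unmatched parent rows

Corrected query:
SELECT p.name, COUNT(c.id) FROM customers p LEFT JOIN purchases c ON c.customer_id = p.id GROUP BY p.name

Result:
name  | COUNT(c.id)
------+------------
Bob   | 4          
Frank | 1          
Grace | 0          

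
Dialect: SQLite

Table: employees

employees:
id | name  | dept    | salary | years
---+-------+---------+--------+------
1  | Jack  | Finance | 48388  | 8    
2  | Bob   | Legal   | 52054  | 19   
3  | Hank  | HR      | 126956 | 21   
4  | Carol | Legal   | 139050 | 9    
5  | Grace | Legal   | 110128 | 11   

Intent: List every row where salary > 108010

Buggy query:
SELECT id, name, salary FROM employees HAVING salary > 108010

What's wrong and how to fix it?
Bug: This is a non-aggregate query (no GROUP BY, no aggregates), so in SQLite the HAVING clause is invalid here; a row-level condition belongs in WHERE

Fix: Replace HAVING with WHERE since the condition applies to individual rows

Corrected query:
SELECT id, name, salary FROM employees WHERE salary > 108010

Result:
id | name  | salary
---+-------+-------
3  | Hank  | 126956
4  | Carol | 139050
5  | Grace | 110128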